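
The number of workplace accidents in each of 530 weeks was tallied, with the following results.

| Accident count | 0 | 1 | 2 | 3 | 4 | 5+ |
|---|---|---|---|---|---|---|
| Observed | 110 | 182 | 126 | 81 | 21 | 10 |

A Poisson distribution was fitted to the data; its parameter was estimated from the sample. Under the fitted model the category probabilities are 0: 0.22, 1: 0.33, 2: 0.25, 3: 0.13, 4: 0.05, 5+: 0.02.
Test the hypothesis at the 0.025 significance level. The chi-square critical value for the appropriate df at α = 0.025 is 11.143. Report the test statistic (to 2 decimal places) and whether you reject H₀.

Expected counts E_i = n·p_i: 530×0.22 = 116.6, 530×0.33 = 174.9, 530×0.25 = 132.5, 530×0.13 = 68.9, 530×0.05 = 26.5, 530×0.02 = 10.6.
cat         O        E   (O−E)²/E
0         110    116.6      0.374
1         182    174.9      0.288
2         126    132.5      0.319
3          81     68.9      2.125
4          21     26.5      1.142
5+         10     10.6      0.034
Sum = 4.28
df = 4. Since 4.28 < 11.143, we do not reject H₀.

4.28; do not reject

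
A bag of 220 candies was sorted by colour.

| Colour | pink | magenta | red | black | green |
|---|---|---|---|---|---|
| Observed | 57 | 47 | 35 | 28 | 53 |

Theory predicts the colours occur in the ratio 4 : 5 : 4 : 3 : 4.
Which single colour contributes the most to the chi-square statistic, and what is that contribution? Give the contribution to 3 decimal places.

Ratio total = 20. Expected counts: 220×4/20 = 44, 220×5/20 = 55, 220×4/20 = 44, 220×3/20 = 33, 220×4/20 = 44.
χ² = (57−44)²/44 + (47−55)²/55 + (35−44)²/44 + (28−33)²/33 + (53−44)²/44
   = 3.8409 + 1.1636 + 1.8409 + 0.7576 + 1.8409
The largest term is for pink: 3.841.

pink, 3.841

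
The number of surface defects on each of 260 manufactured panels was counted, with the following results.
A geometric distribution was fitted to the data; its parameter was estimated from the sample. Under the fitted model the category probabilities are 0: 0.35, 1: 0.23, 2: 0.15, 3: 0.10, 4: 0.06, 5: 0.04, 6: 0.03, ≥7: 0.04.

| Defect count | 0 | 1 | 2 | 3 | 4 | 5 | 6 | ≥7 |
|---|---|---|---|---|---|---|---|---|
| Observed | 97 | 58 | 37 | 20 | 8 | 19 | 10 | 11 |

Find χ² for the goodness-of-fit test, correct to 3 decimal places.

13.406

Expected counts E_i = n·p_i: 260×0.35 = 91, 260×0.23 = 59.8, 260×0.15 = 39, 260×0.10 = 26, 260×0.06 = 15.6, 260×0.04 = 10.4, 260×0.03 = 7.8, 260×0.04 = 10.4.
cat         O        E   (O−E)²/E
0          97       91     0.3956
1          58     59.8     0.0542
2          37       39     0.1026
3          20       26     1.3846
4           8     15.6     3.7026
5          19     10.4     7.1115
6          10      7.8     0.6205
≥7         11     10.4     0.0346
Sum = 13.406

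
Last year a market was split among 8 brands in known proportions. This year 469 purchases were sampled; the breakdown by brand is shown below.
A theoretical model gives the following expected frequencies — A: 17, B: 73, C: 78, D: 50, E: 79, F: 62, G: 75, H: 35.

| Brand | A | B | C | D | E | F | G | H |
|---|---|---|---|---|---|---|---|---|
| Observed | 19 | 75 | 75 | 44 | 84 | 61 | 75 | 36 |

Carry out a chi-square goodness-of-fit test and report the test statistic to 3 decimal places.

1.487

cat         O        E   (O−E)²/E
A          19       17     0.2353
B          75       73     0.0548
C          75       78     0.1154
D          44       50     0.7200
E          84       79     0.3165
F          61       62     0.0161
G          75       75     0.0000
H          36       35     0.0286
Sum = 1.487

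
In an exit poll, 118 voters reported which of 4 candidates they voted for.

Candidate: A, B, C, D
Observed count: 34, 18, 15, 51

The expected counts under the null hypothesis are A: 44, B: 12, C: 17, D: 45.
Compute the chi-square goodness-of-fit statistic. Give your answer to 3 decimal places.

cat         O        E   (O−E)²/E
A          34       44     2.2727
B          18       12     3.0000
C          15       17     0.2353
D          51       45     0.8000
Sum = 6.308

6.308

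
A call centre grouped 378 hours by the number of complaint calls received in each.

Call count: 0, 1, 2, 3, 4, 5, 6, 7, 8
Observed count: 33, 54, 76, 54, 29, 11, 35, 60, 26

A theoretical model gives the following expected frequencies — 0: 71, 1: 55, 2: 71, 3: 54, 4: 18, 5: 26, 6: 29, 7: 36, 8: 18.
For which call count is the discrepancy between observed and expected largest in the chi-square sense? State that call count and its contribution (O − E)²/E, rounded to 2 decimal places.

0, 20.34

χ² = (33−71)²/71 + (54−55)²/55 + (76−71)²/71 + (54−54)²/54 + (29−18)²/18 + (11−26)²/26 + (35−29)²/29 + (60−36)²/36 + (26−18)²/18
   = 20.338 + 0.018 + 0.352 + 0.000 + 6.722 + 8.654 + 1.241 + 16.000 + 3.556
The largest term is for 0: 20.34.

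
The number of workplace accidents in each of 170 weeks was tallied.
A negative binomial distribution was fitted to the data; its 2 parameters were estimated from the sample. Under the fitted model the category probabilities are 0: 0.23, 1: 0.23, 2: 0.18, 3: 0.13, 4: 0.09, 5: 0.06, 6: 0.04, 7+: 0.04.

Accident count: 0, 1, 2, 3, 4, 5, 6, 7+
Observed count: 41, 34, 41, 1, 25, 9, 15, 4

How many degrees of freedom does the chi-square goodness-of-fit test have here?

There are k = 8 categories and 2 parameters estimated from the data, so df = 8 − 1 − 2 = 5.

5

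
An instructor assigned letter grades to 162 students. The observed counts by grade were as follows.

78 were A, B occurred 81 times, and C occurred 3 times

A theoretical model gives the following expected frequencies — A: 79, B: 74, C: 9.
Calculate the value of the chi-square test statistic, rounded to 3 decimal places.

χ² = (78−79)²/79 + (81−74)²/74 + (3−9)²/9
   = 0.0127 + 0.6622 + 4.0000
Sum = 4.675

4.675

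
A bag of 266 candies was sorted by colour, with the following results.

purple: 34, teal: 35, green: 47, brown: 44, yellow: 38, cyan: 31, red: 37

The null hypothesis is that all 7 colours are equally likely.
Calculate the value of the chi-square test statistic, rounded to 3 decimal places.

Expected count for each of the 7 categories: 266/7 = 38.
cat         O        E   (O−E)²/E
purple     34       38     0.4211
teal       35       38     0.2368
green      47       38     2.1316
brown      44       38     0.9474
yellow     38       38     0.0000
cyan       31       38     1.2895
red        37       38     0.0263
Sum = 5.053

5.053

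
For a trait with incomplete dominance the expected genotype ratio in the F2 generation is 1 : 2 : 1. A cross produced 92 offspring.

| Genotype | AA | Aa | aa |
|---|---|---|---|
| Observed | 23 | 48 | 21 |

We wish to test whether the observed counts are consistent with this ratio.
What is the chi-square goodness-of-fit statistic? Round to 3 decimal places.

Ratio total = 4. Expected counts: 92×1/4 = 23, 92×2/4 = 46, 92×1/4 = 23.
AA: (23 − 23)²/23 = 0/23 = 0.0000
Aa: (48 − 46)²/46 = 4/46 = 0.0870
aa: (21 − 23)²/23 = 4/23 = 0.1739
Sum = 0.261

0.261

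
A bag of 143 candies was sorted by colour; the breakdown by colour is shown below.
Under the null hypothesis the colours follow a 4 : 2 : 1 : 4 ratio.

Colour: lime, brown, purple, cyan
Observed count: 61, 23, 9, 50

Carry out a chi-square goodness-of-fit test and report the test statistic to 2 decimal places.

3.21

Ratio total = 11. Expected counts: 143×4/11 = 52, 143×2/11 = 26, 143×1/11 = 13, 143×4/11 = 52.
lime: (61 − 52)²/52 = 81/52 = 1.558
brown: (23 − 26)²/26 = 9/26 = 0.346
purple: (9 − 13)²/13 = 16/13 = 1.231
cyan: (50 − 52)²/52 = 4/52 = 0.077
Sum = 3.21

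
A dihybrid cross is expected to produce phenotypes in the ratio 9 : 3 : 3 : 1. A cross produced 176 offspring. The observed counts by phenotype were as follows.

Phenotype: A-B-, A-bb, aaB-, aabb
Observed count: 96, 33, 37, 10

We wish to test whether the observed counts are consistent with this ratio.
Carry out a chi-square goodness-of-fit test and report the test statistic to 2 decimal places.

Ratio total = 16. Expected counts: 176×9/16 = 99, 176×3/16 = 33, 176×3/16 = 33, 176×1/16 = 11.
χ² = (96−99)²/99 + (33−33)²/33 + (37−33)²/33 + (10−11)²/11
   = 0.091 + 0.000 + 0.485 + 0.091
Sum = 0.67

0.67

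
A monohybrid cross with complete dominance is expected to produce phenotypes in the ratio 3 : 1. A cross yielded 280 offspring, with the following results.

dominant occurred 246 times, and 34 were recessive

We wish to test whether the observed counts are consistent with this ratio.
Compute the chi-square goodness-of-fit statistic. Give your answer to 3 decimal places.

24.686

Ratio total = 4. Expected counts: 280×3/4 = 210, 280×1/4 = 70.
χ² = (246−210)²/210 + (34−70)²/70
   = 6.1714 + 18.5143
Sum = 24.686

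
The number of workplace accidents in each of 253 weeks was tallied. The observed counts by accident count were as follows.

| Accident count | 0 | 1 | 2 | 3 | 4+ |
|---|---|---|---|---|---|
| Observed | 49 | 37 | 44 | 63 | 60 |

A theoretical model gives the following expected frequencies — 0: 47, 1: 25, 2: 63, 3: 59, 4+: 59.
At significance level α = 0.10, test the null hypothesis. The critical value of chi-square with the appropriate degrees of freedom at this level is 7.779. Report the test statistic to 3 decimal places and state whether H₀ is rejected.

11.863; reject

0: (49 − 47)²/47 = 4/47 = 0.0851
1: (37 − 25)²/25 = 144/25 = 5.7600
2: (44 − 63)²/63 = 361/63 = 5.7302
3: (63 − 59)²/59 = 16/59 = 0.2712
4+: (60 − 59)²/59 = 1/59 = 0.0169
Sum = 11.863
df = 4. Since 11.863 > 7.779, we reject H₀.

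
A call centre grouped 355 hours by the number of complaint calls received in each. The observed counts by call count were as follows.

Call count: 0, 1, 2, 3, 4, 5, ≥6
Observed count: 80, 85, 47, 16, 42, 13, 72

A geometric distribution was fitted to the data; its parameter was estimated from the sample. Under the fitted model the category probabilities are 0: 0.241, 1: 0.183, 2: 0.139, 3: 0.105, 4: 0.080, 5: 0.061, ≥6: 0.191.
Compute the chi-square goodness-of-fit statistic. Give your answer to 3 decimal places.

Expected counts E_i = n·p_i: 355×0.241 = 85.555, 355×0.183 = 64.965, 355×0.139 = 49.345, 355×0.105 = 37.275, 355×0.080 = 28.4, 355×0.061 = 21.655, 355×0.191 = 67.805.
χ² = (80−85.555)²/85.555 + (85−64.965)²/64.965 + (47−49.345)²/49.345 + (16−37.275)²/37.275 + (42−28.4)²/28.4 + (13−21.655)²/21.655 + (72−67.805)²/67.805
   = 0.3607 + 6.1787 + 0.1114 + 12.1429 + 6.5127 + 3.4592 + 0.2595
Sum = 29.025

29.025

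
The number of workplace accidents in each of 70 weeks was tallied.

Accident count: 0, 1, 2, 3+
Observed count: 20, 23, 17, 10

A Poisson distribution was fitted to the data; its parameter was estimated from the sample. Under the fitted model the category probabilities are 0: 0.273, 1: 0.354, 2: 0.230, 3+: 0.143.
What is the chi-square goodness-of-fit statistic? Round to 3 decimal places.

Expected counts E_i = n·p_i: 70×0.273 = 19.11, 70×0.354 = 24.78, 70×0.230 = 16.1, 70×0.143 = 10.01.
cat         O        E   (O−E)²/E
0          20    19.11     0.0414
1          23    24.78     0.1279
2          17     16.1     0.0503
3+         10    10.01     0.0000
Sum = 0.220

0.220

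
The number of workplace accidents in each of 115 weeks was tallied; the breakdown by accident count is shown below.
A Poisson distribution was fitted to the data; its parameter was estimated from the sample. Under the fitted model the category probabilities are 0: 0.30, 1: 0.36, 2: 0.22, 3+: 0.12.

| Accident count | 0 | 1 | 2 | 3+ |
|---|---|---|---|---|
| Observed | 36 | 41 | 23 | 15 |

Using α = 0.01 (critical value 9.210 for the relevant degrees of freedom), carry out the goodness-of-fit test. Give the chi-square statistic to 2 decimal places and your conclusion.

Expected counts E_i = n·p_i: 115×0.30 = 34.5, 115×0.36 = 41.4, 115×0.22 = 25.3, 115×0.12 = 13.8.
0: (36 − 34.5)²/34.5 = 2.25/34.5 = 0.065
1: (41 − 41.4)²/41.4 = 0.16/41.4 = 0.004
2: (23 − 25.3)²/25.3 = 5.29/25.3 = 0.209
3+: (15 − 13.8)²/13.8 = 1.44/13.8 = 0.104
Sum = 0.38
df = 2. Since 0.38 < 9.210, we do not reject H₀.

0.38; do not reject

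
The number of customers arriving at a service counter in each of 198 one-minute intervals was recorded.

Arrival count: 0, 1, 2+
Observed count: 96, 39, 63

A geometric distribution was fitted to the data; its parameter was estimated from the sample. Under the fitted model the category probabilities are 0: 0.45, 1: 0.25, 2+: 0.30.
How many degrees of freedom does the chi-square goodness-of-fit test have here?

1

There are k = 3 categories and 1 parameter estimated from the data, so df = 3 − 1 − 1 = 1.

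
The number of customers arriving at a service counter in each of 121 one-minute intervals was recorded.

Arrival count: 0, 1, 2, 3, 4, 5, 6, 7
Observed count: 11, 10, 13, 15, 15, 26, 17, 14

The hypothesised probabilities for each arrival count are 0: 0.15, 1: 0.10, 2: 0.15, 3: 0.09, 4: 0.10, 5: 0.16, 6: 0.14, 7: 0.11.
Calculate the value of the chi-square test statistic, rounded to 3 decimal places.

9.202

Expected counts E_i = n·p_i: 121×0.15 = 18.15, 121×0.10 = 12.1, 121×0.15 = 18.15, 121×0.09 = 10.89, 121×0.10 = 12.1, 121×0.16 = 19.36, 121×0.14 = 16.94, 121×0.11 = 13.31.
0: (11 − 18.15)²/18.15 = 51.1225/18.15 = 2.8167
1: (10 − 12.1)²/12.1 = 4.41/12.1 = 0.3645
2: (13 − 18.15)²/18.15 = 26.5225/18.15 = 1.4613
3: (15 − 10.89)²/10.89 = 16.8921/10.89 = 1.5512
4: (15 − 12.1)²/12.1 = 8.41/12.1 = 0.6950
5: (26 − 19.36)²/19.36 = 44.0896/19.36 = 2.2774
6: (17 − 16.94)²/16.94 = 0.0036/16.94 = 0.0002
7: (14 − 13.31)²/13.31 = 0.4761/13.31 = 0.0358
Sum = 9.202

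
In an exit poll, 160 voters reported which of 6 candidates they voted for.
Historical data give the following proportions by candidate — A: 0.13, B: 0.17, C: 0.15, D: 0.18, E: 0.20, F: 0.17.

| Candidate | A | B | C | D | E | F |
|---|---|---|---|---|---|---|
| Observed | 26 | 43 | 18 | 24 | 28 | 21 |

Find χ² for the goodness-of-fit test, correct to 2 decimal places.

14.69

Expected counts E_i = n·p_i: 160×0.13 = 20.8, 160×0.17 = 27.2, 160×0.15 = 24, 160×0.18 = 28.8, 160×0.20 = 32, 160×0.17 = 27.2.
cat         O        E   (O−E)²/E
A          26     20.8      1.300
B          43     27.2      9.178
C          18       24      1.500
D          24     28.8      0.800
E          28       32      0.500
F          21     27.2      1.413
Sum = 14.69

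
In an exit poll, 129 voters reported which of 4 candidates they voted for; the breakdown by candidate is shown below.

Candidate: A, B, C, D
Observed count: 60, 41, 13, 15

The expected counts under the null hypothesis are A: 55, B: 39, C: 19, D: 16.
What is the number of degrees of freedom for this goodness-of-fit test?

3

There are k = 4 categories and no parameters were estimated from the data, so df = 4 − 1 = 3.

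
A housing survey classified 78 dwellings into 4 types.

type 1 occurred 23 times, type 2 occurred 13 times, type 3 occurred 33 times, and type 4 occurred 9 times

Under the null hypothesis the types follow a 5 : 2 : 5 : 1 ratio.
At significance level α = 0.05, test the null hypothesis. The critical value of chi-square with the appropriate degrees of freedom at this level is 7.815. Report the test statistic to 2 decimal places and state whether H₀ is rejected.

3.52; do not reject

Ratio total = 13. Expected counts: 78×5/13 = 30, 78×2/13 = 12, 78×5/13 = 30, 78×1/13 = 6.
χ² = (23−30)²/30 + (13−12)²/12 + (33−30)²/30 + (9−6)²/6
   = 1.633 + 0.083 + 0.300 + 1.500
Sum = 3.52
df = 3. Since 3.52 < 7.815, we do not reject H₀.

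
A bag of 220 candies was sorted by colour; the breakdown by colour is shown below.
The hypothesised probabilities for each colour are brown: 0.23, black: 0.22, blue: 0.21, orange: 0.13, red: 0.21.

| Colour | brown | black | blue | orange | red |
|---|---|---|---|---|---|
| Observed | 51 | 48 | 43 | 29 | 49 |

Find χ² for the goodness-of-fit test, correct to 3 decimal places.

Expected counts E_i = n·p_i: 220×0.23 = 50.6, 220×0.22 = 48.4, 220×0.21 = 46.2, 220×0.13 = 28.6, 220×0.21 = 46.2.
brown: (51 − 50.6)²/50.6 = 0.16/50.6 = 0.0032
black: (48 − 48.4)²/48.4 = 0.16/48.4 = 0.0033
blue: (43 − 46.2)²/46.2 = 10.24/46.2 = 0.2216
orange: (29 − 28.6)²/28.6 = 0.16/28.6 = 0.0056
red: (49 − 46.2)²/46.2 = 7.84/46.2 = 0.1697
Sum = 0.403

0.403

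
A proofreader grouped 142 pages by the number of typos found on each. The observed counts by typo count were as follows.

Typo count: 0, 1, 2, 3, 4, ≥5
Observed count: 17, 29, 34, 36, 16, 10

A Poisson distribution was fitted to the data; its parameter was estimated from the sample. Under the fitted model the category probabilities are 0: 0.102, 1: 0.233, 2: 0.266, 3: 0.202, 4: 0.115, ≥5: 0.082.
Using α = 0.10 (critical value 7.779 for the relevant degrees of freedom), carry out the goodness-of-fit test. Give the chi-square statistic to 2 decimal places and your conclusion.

3.42; do not reject

Expected counts E_i = n·p_i: 142×0.102 = 14.484, 142×0.233 = 33.086, 142×0.266 = 37.772, 142×0.202 = 28.684, 142×0.115 = 16.33, 142×0.082 = 11.644.
cat         O        E   (O−E)²/E
0          17   14.484      0.437
1          29   33.086      0.505
2          34   37.772      0.377
3          36   28.684      1.866
4          16    16.33      0.007
≥5         10   11.644      0.232
Sum = 3.42
df = 4. Since 3.42 < 7.779, we do not reject H₀.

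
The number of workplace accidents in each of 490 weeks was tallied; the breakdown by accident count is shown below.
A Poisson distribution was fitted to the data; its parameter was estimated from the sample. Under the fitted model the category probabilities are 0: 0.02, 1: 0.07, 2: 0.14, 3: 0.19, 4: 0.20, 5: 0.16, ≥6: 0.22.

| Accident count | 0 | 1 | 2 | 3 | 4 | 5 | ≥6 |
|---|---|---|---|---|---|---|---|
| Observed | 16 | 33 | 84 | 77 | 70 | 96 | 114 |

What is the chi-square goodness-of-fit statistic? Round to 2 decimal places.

Expected counts E_i = n·p_i: 490×0.02 = 9.8, 490×0.07 = 34.3, 490×0.14 = 68.6, 490×0.19 = 93.1, 490×0.20 = 98, 490×0.16 = 78.4, 490×0.22 = 107.8.
cat         O        E   (O−E)²/E
0          16      9.8      3.922
1          33     34.3      0.049
2          84     68.6      3.457
3          77     93.1      2.784
4          70       98      8.000
5          96     78.4      3.951
≥6        114    107.8      0.357
Sum = 22.52

22.52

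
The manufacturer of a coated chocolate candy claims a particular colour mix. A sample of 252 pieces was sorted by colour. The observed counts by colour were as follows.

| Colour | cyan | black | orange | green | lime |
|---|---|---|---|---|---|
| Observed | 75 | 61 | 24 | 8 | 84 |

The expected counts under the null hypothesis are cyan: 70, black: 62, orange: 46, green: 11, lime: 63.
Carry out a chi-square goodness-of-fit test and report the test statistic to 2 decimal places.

χ² = (75−70)²/70 + (61−62)²/62 + (24−46)²/46 + (8−11)²/11 + (84−63)²/63
   = 0.357 + 0.016 + 10.522 + 0.818 + 7.000
Sum = 18.71

18.71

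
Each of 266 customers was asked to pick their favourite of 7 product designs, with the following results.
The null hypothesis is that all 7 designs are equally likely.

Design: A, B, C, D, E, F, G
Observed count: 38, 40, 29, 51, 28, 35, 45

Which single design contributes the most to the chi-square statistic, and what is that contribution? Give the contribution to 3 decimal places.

Expected count for each of the 7 categories: 266/7 = 38.
cat         O        E   (O−E)²/E
A          38       38     0.0000
B          40       38     0.1053
C          29       38     2.1316
D          51       38     4.4474
E          28       38     2.6316
F          35       38     0.2368
G          45       38     1.2895
The largest term is for D: 4.447.

D, 4.447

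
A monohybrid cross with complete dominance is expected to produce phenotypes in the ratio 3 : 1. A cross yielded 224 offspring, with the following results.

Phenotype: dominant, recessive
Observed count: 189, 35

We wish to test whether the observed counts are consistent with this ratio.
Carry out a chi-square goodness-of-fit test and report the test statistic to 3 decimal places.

10.500

Ratio total = 4. Expected counts: 224×3/4 = 168, 224×1/4 = 56.
χ² = (189−168)²/168 + (35−56)²/56
   = 2.6250 + 7.8750
Sum = 10.500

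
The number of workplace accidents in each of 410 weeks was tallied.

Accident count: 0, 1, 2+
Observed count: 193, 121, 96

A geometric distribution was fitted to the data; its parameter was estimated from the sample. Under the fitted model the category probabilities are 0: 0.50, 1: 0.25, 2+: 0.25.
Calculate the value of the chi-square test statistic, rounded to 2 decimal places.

4.45

Expected counts E_i = n·p_i: 410×0.50 = 205, 410×0.25 = 102.5, 410×0.25 = 102.5.
0: (193 − 205)²/205 = 144/205 = 0.702
1: (121 − 102.5)²/102.5 = 342.25/102.5 = 3.339
2+: (96 − 102.5)²/102.5 = 42.25/102.5 = 0.412
Sum = 4.45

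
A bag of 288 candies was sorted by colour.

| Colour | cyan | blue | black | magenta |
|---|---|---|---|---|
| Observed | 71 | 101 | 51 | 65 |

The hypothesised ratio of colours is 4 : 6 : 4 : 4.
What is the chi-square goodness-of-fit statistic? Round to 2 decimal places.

Ratio total = 18. Expected counts: 288×4/18 = 64, 288×6/18 = 96, 288×4/18 = 64, 288×4/18 = 64.
cat          O        E   (O−E)²/E
cyan        71       64      0.766
blue       101       96      0.260
black       51       64      2.641
magenta     65       64      0.016
Sum = 3.68

3.68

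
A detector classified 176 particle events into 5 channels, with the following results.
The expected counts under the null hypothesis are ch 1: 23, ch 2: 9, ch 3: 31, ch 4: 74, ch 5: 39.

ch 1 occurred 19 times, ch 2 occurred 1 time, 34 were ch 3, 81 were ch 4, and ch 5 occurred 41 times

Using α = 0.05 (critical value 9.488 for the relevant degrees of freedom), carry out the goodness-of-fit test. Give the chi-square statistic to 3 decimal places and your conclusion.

ch 1: (19 − 23)²/23 = 16/23 = 0.6957
ch 2: (1 − 9)²/9 = 64/9 = 7.1111
ch 3: (34 − 31)²/31 = 9/31 = 0.2903
ch 4: (81 − 74)²/74 = 49/74 = 0.6622
ch 5: (41 − 39)²/39 = 4/39 = 0.1026
Sum = 8.862
df = 4. Since 8.862 < 9.488, we do not reject H₀.

8.862; do not reject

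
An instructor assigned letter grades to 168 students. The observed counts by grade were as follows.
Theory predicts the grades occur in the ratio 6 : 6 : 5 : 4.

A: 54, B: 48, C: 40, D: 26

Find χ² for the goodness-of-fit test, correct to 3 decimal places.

1.875

Ratio total = 21. Expected counts: 168×6/21 = 48, 168×6/21 = 48, 168×5/21 = 40, 168×4/21 = 32.
A: (54 − 48)²/48 = 36/48 = 0.7500
B: (48 − 48)²/48 = 0/48 = 0.0000
C: (40 − 40)²/40 = 0/40 = 0.0000
D: (26 − 32)²/32 = 36/32 = 1.1250
Sum = 1.875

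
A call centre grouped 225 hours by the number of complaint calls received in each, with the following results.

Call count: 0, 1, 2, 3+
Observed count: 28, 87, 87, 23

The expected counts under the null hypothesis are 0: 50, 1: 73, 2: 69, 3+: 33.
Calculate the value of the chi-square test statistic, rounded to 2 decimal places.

20.09

0: (28 − 50)²/50 = 484/50 = 9.680
1: (87 − 73)²/73 = 196/73 = 2.685
2: (87 − 69)²/69 = 324/69 = 4.696
3+: (23 − 33)²/33 = 100/33 = 3.030
Sum = 20.09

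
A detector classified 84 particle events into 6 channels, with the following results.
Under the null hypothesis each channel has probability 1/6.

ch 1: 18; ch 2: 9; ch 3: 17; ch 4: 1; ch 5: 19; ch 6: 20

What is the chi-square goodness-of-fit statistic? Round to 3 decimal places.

20.000

Expected count for each of the 6 categories: 84/6 = 14.
ch 1: (18 − 14)²/14 = 16/14 = 1.1429
ch 2: (9 − 14)²/14 = 25/14 = 1.7857
ch 3: (17 − 14)²/14 = 9/14 = 0.6429
ch 4: (1 − 14)²/14 = 169/14 = 12.0714
ch 5: (19 − 14)²/14 = 25/14 = 1.7857
ch 6: (20 − 14)²/14 = 36/14 = 2.5714
Sum = 20.000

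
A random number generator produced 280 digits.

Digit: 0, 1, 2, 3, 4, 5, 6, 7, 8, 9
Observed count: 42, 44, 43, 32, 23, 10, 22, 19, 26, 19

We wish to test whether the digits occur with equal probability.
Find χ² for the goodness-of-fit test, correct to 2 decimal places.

44.43

Expected count for each of the 10 categories: 280/10 = 28.
cat         O        E   (O−E)²/E
0          42       28      7.000
1          44       28      9.143
2          43       28      8.036
3          32       28      0.571
4          23       28      0.893
5          10       28     11.571
6          22       28      1.286
7          19       28      2.893
8          26       28      0.143
9          19       28      2.893
Sum = 44.43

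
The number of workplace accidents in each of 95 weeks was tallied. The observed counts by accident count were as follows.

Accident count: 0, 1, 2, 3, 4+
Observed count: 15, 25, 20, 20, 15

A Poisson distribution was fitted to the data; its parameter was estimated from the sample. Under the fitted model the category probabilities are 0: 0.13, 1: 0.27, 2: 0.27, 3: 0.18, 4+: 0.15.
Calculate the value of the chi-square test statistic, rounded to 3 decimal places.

Expected counts E_i = n·p_i: 95×0.13 = 12.35, 95×0.27 = 25.65, 95×0.27 = 25.65, 95×0.18 = 17.1, 95×0.15 = 14.25.
cat         O        E   (O−E)²/E
0          15    12.35     0.5686
1          25    25.65     0.0165
2          20    25.65     1.2445
3          20     17.1     0.4918
4+         15    14.25     0.0395
Sum = 2.361

2.361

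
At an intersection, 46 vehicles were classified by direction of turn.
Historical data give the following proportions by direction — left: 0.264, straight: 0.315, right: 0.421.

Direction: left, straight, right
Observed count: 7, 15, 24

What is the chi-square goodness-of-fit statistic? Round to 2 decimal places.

3.31

Expected counts E_i = n·p_i: 46×0.264 = 12.144, 46×0.315 = 14.49, 46×0.421 = 19.366.
left: (7 − 12.144)²/12.144 = 26.460736/12.144 = 2.179
straight: (15 − 14.49)²/14.49 = 0.2601/14.49 = 0.018
right: (24 − 19.366)²/19.366 = 21.473956/19.366 = 1.109
Sum = 3.31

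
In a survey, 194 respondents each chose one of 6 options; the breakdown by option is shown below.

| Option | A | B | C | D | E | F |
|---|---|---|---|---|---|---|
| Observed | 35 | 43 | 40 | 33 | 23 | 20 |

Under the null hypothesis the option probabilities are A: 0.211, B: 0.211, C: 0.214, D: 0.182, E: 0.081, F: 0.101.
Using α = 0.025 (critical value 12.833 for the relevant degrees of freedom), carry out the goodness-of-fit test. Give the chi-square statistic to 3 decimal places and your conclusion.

4.557; do not reject

Expected counts E_i = n·p_i: 194×0.211 = 40.934, 194×0.211 = 40.934, 194×0.214 = 41.516, 194×0.182 = 35.308, 194×0.081 = 15.714, 194×0.101 = 19.594.
χ² = (35−40.934)²/40.934 + (43−40.934)²/40.934 + (40−41.516)²/41.516 + (33−35.308)²/35.308 + (23−15.714)²/15.714 + (20−19.594)²/19.594
   = 0.8602 + 0.1043 + 0.0554 + 0.1509 + 3.3782 + 0.0084
Sum = 4.557
df = 5. Since 4.557 < 12.833, we do not reject H₀.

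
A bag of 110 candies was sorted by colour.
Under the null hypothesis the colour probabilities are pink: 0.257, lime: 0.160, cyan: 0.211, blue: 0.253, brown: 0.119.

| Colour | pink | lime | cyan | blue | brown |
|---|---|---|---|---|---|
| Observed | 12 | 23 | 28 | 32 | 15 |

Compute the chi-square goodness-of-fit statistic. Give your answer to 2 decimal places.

12.91

Expected counts E_i = n·p_i: 110×0.257 = 28.27, 110×0.160 = 17.6, 110×0.211 = 23.21, 110×0.253 = 27.83, 110×0.119 = 13.09.
cat         O        E   (O−E)²/E
pink       12    28.27      9.364
lime       23     17.6      1.657
cyan       28    23.21      0.989
blue       32    27.83      0.625
brown      15    13.09      0.279
Sum = 12.91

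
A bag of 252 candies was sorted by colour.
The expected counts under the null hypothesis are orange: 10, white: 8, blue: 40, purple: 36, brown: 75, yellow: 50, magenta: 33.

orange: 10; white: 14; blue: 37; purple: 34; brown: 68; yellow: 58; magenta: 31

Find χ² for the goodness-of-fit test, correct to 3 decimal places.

6.891

χ² = (10−10)²/10 + (14−8)²/8 + (37−40)²/40 + (34−36)²/36 + (68−75)²/75 + (58−50)²/50 + (31−33)²/33
   = 0.0000 + 4.5000 + 0.2250 + 0.1111 + 0.6533 + 1.2800 + 0.1212
Sum = 6.891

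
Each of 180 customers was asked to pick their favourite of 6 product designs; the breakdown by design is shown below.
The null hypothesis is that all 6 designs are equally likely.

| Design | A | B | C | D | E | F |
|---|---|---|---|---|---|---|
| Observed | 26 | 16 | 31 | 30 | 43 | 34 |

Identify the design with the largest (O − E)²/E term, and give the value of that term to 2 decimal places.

B, 6.53

Expected count for each of the 6 categories: 180/6 = 30.
cat         O        E   (O−E)²/E
A          26       30      0.533
B          16       30      6.533
C          31       30      0.033
D          30       30      0.000
E          43       30      5.633
F          34       30      0.533
The largest term is for B: 6.53.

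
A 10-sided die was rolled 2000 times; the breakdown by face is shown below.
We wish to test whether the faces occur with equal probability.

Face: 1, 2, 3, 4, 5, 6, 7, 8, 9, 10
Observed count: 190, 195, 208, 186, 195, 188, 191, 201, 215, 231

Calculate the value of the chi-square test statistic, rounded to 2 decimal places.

Under H₀ each category has probability 1/10, so each expected count is 2000/10 = 200.
χ² = (190−200)²/200 + (195−200)²/200 + (208−200)²/200 + (186−200)²/200 + (195−200)²/200 + (188−200)²/200 + (191−200)²/200 + (201−200)²/200 + (215−200)²/200 + (231−200)²/200
   = 0.500 + 0.125 + 0.320 + 0.980 + 0.125 + 0.720 + 0.405 + 0.005 + 1.125 + 4.805
Sum = 9.11

9.11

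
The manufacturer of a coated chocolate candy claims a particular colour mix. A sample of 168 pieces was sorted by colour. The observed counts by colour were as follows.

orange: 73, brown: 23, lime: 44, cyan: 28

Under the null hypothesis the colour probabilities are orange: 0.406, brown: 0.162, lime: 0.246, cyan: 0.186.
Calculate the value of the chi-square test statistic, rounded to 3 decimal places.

Expected counts E_i = n·p_i: 168×0.406 = 68.208, 168×0.162 = 27.216, 168×0.246 = 41.328, 168×0.186 = 31.248.
orange: (73 − 68.208)²/68.208 = 22.963264/68.208 = 0.3367
brown: (23 − 27.216)²/27.216 = 17.774656/27.216 = 0.6531
lime: (44 − 41.328)²/41.328 = 7.139584/41.328 = 0.1728
cyan: (28 − 31.248)²/31.248 = 10.549504/31.248 = 0.3376
Sum = 1.500

1.500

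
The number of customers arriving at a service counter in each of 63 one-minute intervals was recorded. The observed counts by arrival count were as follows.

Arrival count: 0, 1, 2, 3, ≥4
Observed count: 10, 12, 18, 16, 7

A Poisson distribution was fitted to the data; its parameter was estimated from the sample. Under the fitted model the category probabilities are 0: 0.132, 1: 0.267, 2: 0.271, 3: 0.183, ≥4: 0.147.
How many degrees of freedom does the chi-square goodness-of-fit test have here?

3

There are k = 5 categories and 1 parameter estimated from the data, so df = 5 − 1 − 1 = 3.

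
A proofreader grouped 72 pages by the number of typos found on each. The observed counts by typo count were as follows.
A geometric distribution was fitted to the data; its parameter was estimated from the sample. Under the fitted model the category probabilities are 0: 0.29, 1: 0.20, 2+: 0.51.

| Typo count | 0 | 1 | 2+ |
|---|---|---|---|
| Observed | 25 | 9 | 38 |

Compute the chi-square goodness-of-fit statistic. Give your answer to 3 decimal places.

2.883

Expected counts E_i = n·p_i: 72×0.29 = 20.88, 72×0.20 = 14.4, 72×0.51 = 36.72.
χ² = (25−20.88)²/20.88 + (9−14.4)²/14.4 + (38−36.72)²/36.72
   = 0.8130 + 2.0250 + 0.0446
Sum = 2.883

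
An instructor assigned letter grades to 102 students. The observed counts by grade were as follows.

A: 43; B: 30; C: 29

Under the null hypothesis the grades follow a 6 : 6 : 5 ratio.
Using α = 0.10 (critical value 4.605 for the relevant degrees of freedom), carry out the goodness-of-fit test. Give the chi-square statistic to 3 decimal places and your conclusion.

2.394; do not reject

Ratio total = 17. Expected counts: 102×6/17 = 36, 102×6/17 = 36, 102×5/17 = 30.
cat         O        E   (O−E)²/E
A          43       36     1.3611
B          30       36     1.0000
C          29       30     0.0333
Sum = 2.394
df = 2. Since 2.394 < 4.605, we do not reject H₀.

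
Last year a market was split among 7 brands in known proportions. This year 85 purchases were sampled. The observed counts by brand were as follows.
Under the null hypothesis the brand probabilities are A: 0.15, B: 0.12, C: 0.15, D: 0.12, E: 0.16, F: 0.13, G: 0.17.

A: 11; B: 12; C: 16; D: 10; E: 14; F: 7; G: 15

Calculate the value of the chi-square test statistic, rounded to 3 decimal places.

Expected counts E_i = n·p_i: 85×0.15 = 12.75, 85×0.12 = 10.2, 85×0.15 = 12.75, 85×0.12 = 10.2, 85×0.16 = 13.6, 85×0.13 = 11.05, 85×0.17 = 14.45.
χ² = (11−12.75)²/12.75 + (12−10.2)²/10.2 + (16−12.75)²/12.75 + (10−10.2)²/10.2 + (14−13.6)²/13.6 + (7−11.05)²/11.05 + (15−14.45)²/14.45
   = 0.2402 + 0.3176 + 0.8284 + 0.0039 + 0.0118 + 1.4844 + 0.0209
Sum = 2.907

2.907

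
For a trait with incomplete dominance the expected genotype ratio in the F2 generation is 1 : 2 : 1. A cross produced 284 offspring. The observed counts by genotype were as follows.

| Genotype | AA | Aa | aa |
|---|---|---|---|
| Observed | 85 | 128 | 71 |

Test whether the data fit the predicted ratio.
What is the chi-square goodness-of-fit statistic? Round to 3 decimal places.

4.141

Ratio total = 4. Expected counts: 284×1/4 = 71, 284×2/4 = 142, 284×1/4 = 71.
χ² = (85−71)²/71 + (128−142)²/142 + (71−71)²/71
   = 2.7606 + 1.3803 + 0.0000
Sum = 4.141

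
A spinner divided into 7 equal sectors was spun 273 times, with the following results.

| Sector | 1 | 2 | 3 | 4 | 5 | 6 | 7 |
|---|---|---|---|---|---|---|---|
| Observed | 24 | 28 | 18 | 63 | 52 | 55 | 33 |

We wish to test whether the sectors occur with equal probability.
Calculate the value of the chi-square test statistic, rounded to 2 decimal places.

Under H₀ each category has probability 1/7, so each expected count is 273/7 = 39.
χ² = (24−39)²/39 + (28−39)²/39 + (18−39)²/39 + (63−39)²/39 + (52−39)²/39 + (55−39)²/39 + (33−39)²/39
   = 5.769 + 3.103 + 11.308 + 14.769 + 4.333 + 6.564 + 0.923
Sum = 46.77

46.77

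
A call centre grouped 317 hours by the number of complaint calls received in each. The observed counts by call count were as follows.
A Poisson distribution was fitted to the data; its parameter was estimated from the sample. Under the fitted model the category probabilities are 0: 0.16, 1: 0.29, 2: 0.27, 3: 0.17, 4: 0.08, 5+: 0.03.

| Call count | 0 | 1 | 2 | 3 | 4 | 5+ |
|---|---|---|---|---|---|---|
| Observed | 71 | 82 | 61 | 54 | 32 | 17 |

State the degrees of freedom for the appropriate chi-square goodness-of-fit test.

4

There are k = 6 categories and 1 parameter estimated from the data, so df = 6 − 1 − 1 = 4.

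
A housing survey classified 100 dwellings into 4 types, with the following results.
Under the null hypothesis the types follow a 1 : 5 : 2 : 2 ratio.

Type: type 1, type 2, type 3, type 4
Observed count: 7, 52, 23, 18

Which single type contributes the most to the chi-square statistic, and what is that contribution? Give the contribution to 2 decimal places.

type 1, 0.90

Ratio total = 10. Expected counts: 100×1/10 = 10, 100×5/10 = 50, 100×2/10 = 20, 100×2/10 = 20.
cat         O        E   (O−E)²/E
type 1      7       10      0.900
type 2     52       50      0.080
type 3     23       20      0.450
type 4     18       20      0.200
The largest term is for type 1: 0.90.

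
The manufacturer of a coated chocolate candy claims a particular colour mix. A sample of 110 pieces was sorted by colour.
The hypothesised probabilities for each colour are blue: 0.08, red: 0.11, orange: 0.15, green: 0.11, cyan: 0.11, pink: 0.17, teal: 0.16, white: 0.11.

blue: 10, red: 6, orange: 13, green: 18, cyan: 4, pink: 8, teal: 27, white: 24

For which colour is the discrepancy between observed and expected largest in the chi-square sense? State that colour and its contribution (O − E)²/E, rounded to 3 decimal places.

Expected counts E_i = n·p_i: 110×0.08 = 8.8, 110×0.11 = 12.1, 110×0.15 = 16.5, 110×0.11 = 12.1, 110×0.11 = 12.1, 110×0.17 = 18.7, 110×0.16 = 17.6, 110×0.11 = 12.1.
cat         O        E   (O−E)²/E
blue       10      8.8     0.1636
red         6     12.1     3.0752
orange     13     16.5     0.7424
green      18     12.1     2.8769
cyan        4     12.1     5.4223
pink        8     18.7     6.1225
teal       27     17.6     5.0205
white      24     12.1    11.7033
The largest term is for white: 11.703.

white, 11.703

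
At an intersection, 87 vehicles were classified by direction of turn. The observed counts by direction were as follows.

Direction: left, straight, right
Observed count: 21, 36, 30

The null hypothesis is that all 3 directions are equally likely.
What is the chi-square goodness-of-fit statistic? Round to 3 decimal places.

Expected count for each of the 3 categories: 87/3 = 29.
cat           O        E   (O−E)²/E
left         21       29     2.2069
straight     36       29     1.6897
right        30       29     0.0345
Sum = 3.931

3.931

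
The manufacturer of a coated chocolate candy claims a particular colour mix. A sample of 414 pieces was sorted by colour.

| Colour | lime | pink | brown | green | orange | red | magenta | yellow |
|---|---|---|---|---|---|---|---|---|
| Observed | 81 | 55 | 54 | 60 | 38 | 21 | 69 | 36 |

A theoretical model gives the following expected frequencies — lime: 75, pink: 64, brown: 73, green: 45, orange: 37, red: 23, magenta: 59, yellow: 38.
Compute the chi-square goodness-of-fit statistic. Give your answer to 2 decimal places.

13.69

lime: (81 − 75)²/75 = 36/75 = 0.480
pink: (55 − 64)²/64 = 81/64 = 1.266
brown: (54 − 73)²/73 = 361/73 = 4.945
green: (60 − 45)²/45 = 225/45 = 5.000
orange: (38 − 37)²/37 = 1/37 = 0.027
red: (21 − 23)²/23 = 4/23 = 0.174
magenta: (69 − 59)²/59 = 100/59 = 1.695
yellow: (36 − 38)²/38 = 4/38 = 0.105
Sum = 13.69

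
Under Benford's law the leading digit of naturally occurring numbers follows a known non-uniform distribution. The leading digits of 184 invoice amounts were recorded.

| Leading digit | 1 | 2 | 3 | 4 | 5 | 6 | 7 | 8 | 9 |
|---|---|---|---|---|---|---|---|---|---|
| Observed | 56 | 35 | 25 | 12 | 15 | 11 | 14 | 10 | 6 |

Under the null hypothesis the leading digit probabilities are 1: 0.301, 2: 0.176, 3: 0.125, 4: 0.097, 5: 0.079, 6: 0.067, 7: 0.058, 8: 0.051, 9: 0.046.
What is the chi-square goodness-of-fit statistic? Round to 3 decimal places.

4.262

Expected counts E_i = n·p_i: 184×0.301 = 55.384, 184×0.176 = 32.384, 184×0.125 = 23, 184×0.097 = 17.848, 184×0.079 = 14.536, 184×0.067 = 12.328, 184×0.058 = 10.672, 184×0.051 = 9.384, 184×0.046 = 8.464.
cat         O        E   (O−E)²/E
1          56   55.384     0.0069
2          35   32.384     0.2113
3          25       23     0.1739
4          12   17.848     1.9161
5          15   14.536     0.0148
6          11   12.328     0.1431
7          14   10.672     1.0378
8          10    9.384     0.0404
9           6    8.464     0.7173
Sum = 4.262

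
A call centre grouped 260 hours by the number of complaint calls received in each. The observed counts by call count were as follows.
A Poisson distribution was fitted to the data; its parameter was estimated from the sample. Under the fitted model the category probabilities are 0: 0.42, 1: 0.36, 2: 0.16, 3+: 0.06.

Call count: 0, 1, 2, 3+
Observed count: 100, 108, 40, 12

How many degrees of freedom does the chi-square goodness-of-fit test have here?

There are k = 4 categories and 1 parameter estimated from the data, so df = 4 − 1 − 1 = 2.

2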